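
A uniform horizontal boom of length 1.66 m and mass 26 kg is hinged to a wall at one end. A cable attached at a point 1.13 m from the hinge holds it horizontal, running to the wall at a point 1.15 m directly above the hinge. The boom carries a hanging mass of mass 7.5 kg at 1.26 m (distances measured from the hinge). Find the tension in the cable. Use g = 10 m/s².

Take moments about the hinge.
Beam weight: 26 × 10 = 260 N down at 0.83 m → arm 0.83 m, τ = 260 × 0.83 = 215.8 N·m clockwise.
Hanging mass: 7.5 × 10 = 75 N down at 1.26 m → arm 1.26 m, τ = 75 × 1.26 = 94.5 N·m clockwise.
Total clockwise load moment = 310.3 N·m.
The cable tension T acts at 1.13 m; only its component perpendicular to the boom, T sinθ, produces torque. sinθ = h/√(h²+d²) = 1.15/√(1.15²+1.13²) = 0.7133.
Στ = 0 ⇒ T × 1.13 × 0.7133 = 310.3 ⇒ T = 310.3 / 0.806 = 385 N.

T ≈ 385 N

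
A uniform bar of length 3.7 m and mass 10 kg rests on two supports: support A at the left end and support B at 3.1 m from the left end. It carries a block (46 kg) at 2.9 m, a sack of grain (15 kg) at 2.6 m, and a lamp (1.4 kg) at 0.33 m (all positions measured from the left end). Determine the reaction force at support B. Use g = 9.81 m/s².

R_B ≈ 606 N

Sum moments about support A (its reaction then has zero moment arm).
Beam weight: 10 × 9.81 = 98.1 N down at 1.85 m → arm 1.85 m, τ = 98.1 × 1.85 = 181.5 N·m clockwise.
Block: 46 × 9.81 = 451.3 N down at 2.9 m → arm 2.9 m, τ = 451.3 × 2.9 = 1309 N·m clockwise.
Sack of grain: 15 × 9.81 = 147.2 N down at 2.6 m → arm 2.6 m, τ = 147.2 × 2.6 = 382.7 N·m clockwise.
Lamp: 1.4 × 9.81 = 13.73 N down at 0.33 m → arm 0.33 m, τ = 13.73 × 0.33 = 4.531 N·m clockwise.
Net load moment about support A = 1878 N·m clockwise.
Reaction R at support B is upward at 3.1 m, arm 3.1 m → moment R × 3.1 counterclockwise.
Στ = 0 ⇒ R × 3.1 = 1878 ⇒ R = 606 N.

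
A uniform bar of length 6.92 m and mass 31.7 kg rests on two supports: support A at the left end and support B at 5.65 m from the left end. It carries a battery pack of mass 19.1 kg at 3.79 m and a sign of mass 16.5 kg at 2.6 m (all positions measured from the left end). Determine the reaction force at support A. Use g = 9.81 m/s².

Taking torques about support B:
Beam weight: 31.7 × 9.81 = 311 N down at 3.46 m → arm 2.19 m, τ = 311 × 2.19 = 681.1 N·m counterclockwise.
Battery pack: 19.1 × 9.81 = 187.4 N down at 3.79 m → arm 1.86 m, τ = 187.4 × 1.86 = 348.6 N·m counterclockwise.
Sign: 16.5 × 9.81 = 161.9 N down at 2.6 m → arm 3.05 m, τ = 161.9 × 3.05 = 493.8 N·m counterclockwise.
Net load moment about support B = 1524 N·m counterclockwise.
Reaction R at support A is upward at 0 m, arm 5.65 m → moment R × 5.65 clockwise.
Balancing moments: R × 5.65 = 1524, giving R = 270 N.

R_A ≈ 270 N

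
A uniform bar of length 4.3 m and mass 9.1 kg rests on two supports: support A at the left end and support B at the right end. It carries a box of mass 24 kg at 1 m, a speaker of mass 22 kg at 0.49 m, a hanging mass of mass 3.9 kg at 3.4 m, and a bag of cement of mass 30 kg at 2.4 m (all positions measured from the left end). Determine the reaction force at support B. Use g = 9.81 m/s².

Take moments about support A.
Beam weight: 9.1 × 9.81 = 89.27 N down at 2.15 m → arm 2.15 m, τ = 89.27 × 2.15 = 191.9 N·m clockwise.
Box: 24 × 9.81 = 235.4 N down at 1 m → arm 1 m, τ = 235.4 × 1 = 235.4 N·m clockwise.
Speaker: 22 × 9.81 = 215.8 N down at 0.49 m → arm 0.49 m, τ = 215.8 × 0.49 = 105.7 N·m clockwise.
Hanging mass: 3.9 × 9.81 = 38.26 N down at 3.4 m → arm 3.4 m, τ = 38.26 × 3.4 = 130.1 N·m clockwise.
Bag of cement: 30 × 9.81 = 294.3 N down at 2.4 m → arm 2.4 m, τ = 294.3 × 2.4 = 706.3 N·m clockwise.
Net load moment about support A = 1369 N·m clockwise.
Reaction R at support B is upward at 4.3 m, arm 4.3 m → moment R × 4.3 counterclockwise.
Setting net torque to zero: R × 4.3 = 1369 → R = 318 N.

R_B ≈ 318 N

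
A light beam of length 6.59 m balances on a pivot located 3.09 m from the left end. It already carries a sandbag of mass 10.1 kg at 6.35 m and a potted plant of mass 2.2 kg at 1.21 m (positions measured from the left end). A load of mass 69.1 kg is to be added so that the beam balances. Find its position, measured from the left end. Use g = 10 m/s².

x ≈ 2.67 m from the left end

Choose the pivot (at 3.09 m from the left end) as the axis so the support reaction has zero arm there.
Sandbag: 10.1 × 10 = 101 N down at 6.35 m → arm 3.26 m, τ = 101 × 3.26 = 329.3 N·m clockwise.
Potted plant: 2.2 × 10 = 22 N down at 1.21 m → arm 1.88 m, τ = 22 × 1.88 = 41.36 N·m counterclockwise.
Net moment of existing loads = 287.9 N·m clockwise.
The load weighs 69.1 × 10 = 691 N and must supply an equal counterclockwise moment, so its lever arm about the pivot is 287.9 / 691 = 0.417 m.
That puts it at 3.09 − 0.417 = 2.67 m from the left end.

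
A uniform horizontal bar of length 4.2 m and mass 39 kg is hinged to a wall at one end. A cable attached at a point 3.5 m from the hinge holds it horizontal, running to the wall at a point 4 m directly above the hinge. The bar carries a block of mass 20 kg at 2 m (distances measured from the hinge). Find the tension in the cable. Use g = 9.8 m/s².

About the hinge:
Beam weight: 39 × 9.8 = 382.2 N down at 2.1 m → arm 2.1 m, τ = 382.2 × 2.1 = 802.6 N·m clockwise.
Block: 20 × 9.8 = 196 N down at 2 m → arm 2 m, τ = 196 × 2 = 392 N·m clockwise.
Total clockwise load moment = 1195 N·m.
The cable tension T acts at 3.5 m; only its component perpendicular to the bar, T sinθ, produces torque. sinθ = h/√(h²+d²) = 4/√(4²+3.5²) = 0.7526.
Στ = 0 ⇒ T × 3.5 × 0.7526 = 1195 ⇒ T = 1195 / 2.634 = 454 N.

T ≈ 454 N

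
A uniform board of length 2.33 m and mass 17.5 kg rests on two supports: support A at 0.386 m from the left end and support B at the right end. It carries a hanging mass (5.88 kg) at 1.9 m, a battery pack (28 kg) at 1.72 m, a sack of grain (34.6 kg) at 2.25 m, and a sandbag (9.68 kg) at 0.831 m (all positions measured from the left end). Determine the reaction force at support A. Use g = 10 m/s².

R_A ≈ 295 N

Taking torques about support B:
Beam weight: 17.5 × 10 = 175 N down at 1.165 m → arm 1.165 m, τ = 175 × 1.165 = 203.9 N·m counterclockwise.
Hanging mass: 5.88 × 10 = 58.8 N down at 1.9 m → arm 0.43 m, τ = 58.8 × 0.43 = 25.28 N·m counterclockwise.
Battery pack: 28 × 10 = 280 N down at 1.72 m → arm 0.61 m, τ = 280 × 0.61 = 170.8 N·m counterclockwise.
Sack of grain: 34.6 × 10 = 346 N down at 2.25 m → arm 0.08 m, τ = 346 × 0.08 = 27.68 N·m counterclockwise.
Sandbag: 9.68 × 10 = 96.8 N down at 0.831 m → arm 1.499 m, τ = 96.8 × 1.499 = 145.1 N·m counterclockwise.
Net load moment about support B = 572.8 N·m counterclockwise.
Reaction R at support A is upward at 0.386 m, arm 1.944 m → moment R × 1.944 clockwise.
Setting net torque to zero: R × 1.944 = 572.8 → R = 295 N.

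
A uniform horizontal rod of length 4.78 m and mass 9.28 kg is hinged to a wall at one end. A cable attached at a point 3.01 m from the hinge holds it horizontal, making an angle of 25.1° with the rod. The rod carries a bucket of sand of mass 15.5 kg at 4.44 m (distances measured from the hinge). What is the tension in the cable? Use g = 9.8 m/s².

Sum moments about the hinge (the unknown hinge reaction has zero arm there).
Beam weight: 9.28 × 9.8 = 90.94 N down at 2.39 m → arm 2.39 m, τ = 90.94 × 2.39 = 217.3 N·m clockwise.
Bucket of sand: 15.5 × 9.8 = 151.9 N down at 4.44 m → arm 4.44 m, τ = 151.9 × 4.44 = 674.4 N·m clockwise.
Total clockwise load moment = 891.7 N·m.
The cable tension T acts at 3.01 m; only its component perpendicular to the rod, T sinθ, produces torque. sin 25.1° = 0.4242.
Setting net torque to zero: T × 3.01 × 0.4242 = 891.7 → T = 891.7 / 1.277 = 698 N.

T ≈ 698 N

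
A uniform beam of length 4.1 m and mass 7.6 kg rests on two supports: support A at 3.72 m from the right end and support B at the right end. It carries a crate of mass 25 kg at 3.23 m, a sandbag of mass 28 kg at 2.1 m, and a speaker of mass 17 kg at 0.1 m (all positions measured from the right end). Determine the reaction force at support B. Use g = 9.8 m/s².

Choose support A as the axis so its reaction then has zero moment arm.
Beam weight: 7.6 × 9.8 = 74.48 N down at 2.05 m → arm 1.67 m, τ = 74.48 × 1.67 = 124.4 N·m clockwise.
Crate: 25 × 9.8 = 245 N down at 3.23 m → arm 0.49 m, τ = 245 × 0.49 = 120 N·m clockwise.
Sandbag: 28 × 9.8 = 274.4 N down at 2.1 m → arm 1.62 m, τ = 274.4 × 1.62 = 444.5 N·m clockwise.
Speaker: 17 × 9.8 = 166.6 N down at 0.1 m → arm 3.62 m, τ = 166.6 × 3.62 = 603.1 N·m clockwise.
Net load moment about support A = 1292 N·m clockwise.
Reaction R at support B is upward at 0 m, arm 3.72 m → moment R × 3.72 counterclockwise.
Στ = 0 ⇒ R × 3.72 = 1292 ⇒ R = 347 N.

R_B ≈ 347 N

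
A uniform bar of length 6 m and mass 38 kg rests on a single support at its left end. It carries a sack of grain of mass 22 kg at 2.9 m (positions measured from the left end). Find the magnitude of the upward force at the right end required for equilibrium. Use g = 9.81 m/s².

F ≈ 291 N

Taking torques about the left end:
Beam weight: 38 × 9.81 = 372.8 N down at 3 m → arm 3 m, τ = 372.8 × 3 = 1118 N·m clockwise.
Sack of grain: 22 × 9.81 = 215.8 N down at 2.9 m → arm 2.9 m, τ = 215.8 × 2.9 = 625.8 N·m clockwise.
Net moment of the loads = 1744 N·m clockwise.
The upward force F acts at the right end, arm 6 m, giving F × 6 counterclockwise.
Στ = 0 ⇒ F × 6 = 1744 ⇒ F = 1744 / 6 = 291 N.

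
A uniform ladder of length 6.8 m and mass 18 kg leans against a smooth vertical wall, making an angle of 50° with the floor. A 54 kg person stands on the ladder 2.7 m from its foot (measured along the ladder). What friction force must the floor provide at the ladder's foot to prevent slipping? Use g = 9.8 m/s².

f ≈ 250 N

Choose the foot of the ladder as the axis so the floor normal and friction both act there and drop out.
Ladder weight 18×9.8 = 176.4 N acts at 3.4 m along the ladder; its horizontal arm is 3.4·cos50° = 2.185 m → τ = 385.4 N·m clockwise.
Person: 54×9.8 = 529.2 N at 2.7 m → arm 1.736 m → τ = 918.7 N·m clockwise.
Wall normal N acts horizontally at the top; its moment arm is the height L sinθ = 6.8·sin50° = 5.209 m, counterclockwise.
For rotational equilibrium, N × 5.209 = 1304, so N = 250 N.
ΣFx = 0: friction at the foot balances the wall's push, so f = N_wall = 250 N.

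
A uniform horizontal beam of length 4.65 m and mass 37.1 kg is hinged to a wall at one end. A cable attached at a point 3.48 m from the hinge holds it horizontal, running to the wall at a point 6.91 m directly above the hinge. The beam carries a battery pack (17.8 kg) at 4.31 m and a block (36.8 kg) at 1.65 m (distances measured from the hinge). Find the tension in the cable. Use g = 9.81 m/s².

T ≈ 706 N

Taking torques about the hinge:
Beam weight: 37.1 × 9.81 = 364 N down at 2.325 m → arm 2.325 m, τ = 364 × 2.325 = 846.3 N·m clockwise.
Battery pack: 17.8 × 9.81 = 174.6 N down at 4.31 m → arm 4.31 m, τ = 174.6 × 4.31 = 752.5 N·m clockwise.
Block: 36.8 × 9.81 = 361 N down at 1.65 m → arm 1.65 m, τ = 361 × 1.65 = 595.6 N·m clockwise.
Total clockwise load moment = 2194 N·m.
The cable tension T acts at 3.48 m; only its component perpendicular to the beam, T sinθ, produces torque. sinθ = h/√(h²+d²) = 6.91/√(6.91²+3.48²) = 0.8931.
Setting net torque to zero: T × 3.48 × 0.8931 = 2194 → T = 2194 / 3.108 = 706 N.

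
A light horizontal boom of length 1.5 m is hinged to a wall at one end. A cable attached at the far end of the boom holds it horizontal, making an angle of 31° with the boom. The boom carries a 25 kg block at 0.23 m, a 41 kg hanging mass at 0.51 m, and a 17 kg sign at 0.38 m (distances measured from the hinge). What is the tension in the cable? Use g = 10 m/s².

Choose the hinge as the axis so the unknown hinge reaction has zero arm there.
Block: 25 × 10 = 250 N down at 0.23 m → arm 0.23 m, τ = 250 × 0.23 = 57.5 N·m clockwise.
Hanging mass: 41 × 10 = 410 N down at 0.51 m → arm 0.51 m, τ = 410 × 0.51 = 209.1 N·m clockwise.
Sign: 17 × 10 = 170 N down at 0.38 m → arm 0.38 m, τ = 170 × 0.38 = 64.6 N·m clockwise.
Total clockwise load moment = 331.2 N·m.
The cable tension T acts at 1.5 m; only its component perpendicular to the boom, T sinθ, produces torque. sin 31° = 0.515.
Στ = 0 ⇒ T × 1.5 × 0.515 = 331.2 ⇒ T = 331.2 / 0.7725 = 429 N.

T ≈ 429 N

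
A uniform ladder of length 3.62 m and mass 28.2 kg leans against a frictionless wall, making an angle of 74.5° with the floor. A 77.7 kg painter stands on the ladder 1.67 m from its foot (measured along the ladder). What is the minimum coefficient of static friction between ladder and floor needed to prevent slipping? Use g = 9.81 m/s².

Sum moments about the foot of the ladder (the floor normal and friction both act there and drop out).
Ladder weight 28.2×9.81 = 276.6 N acts at 1.81 m along the ladder; its horizontal arm is 1.81·cos74.5° = 0.4837 m → τ = 133.8 N·m clockwise.
Painter: 77.7×9.81 = 762.2 N at 1.67 m → arm 0.4463 m → τ = 340.2 N·m clockwise.
Wall normal N acts horizontally at the top; its moment arm is the height L sinθ = 3.62·sin74.5° = 3.488 m, counterclockwise.
Setting net torque to zero: N × 3.488 = 474 → N = 135.9 N.
ΣFx = 0 ⇒ f = N_wall = 135.9 N. ΣFy = 0 ⇒ N_floor = 1039 N.
μ_min = f / N_floor = 135.9 / 1039 = 0.131.

μ_min ≈ 0.131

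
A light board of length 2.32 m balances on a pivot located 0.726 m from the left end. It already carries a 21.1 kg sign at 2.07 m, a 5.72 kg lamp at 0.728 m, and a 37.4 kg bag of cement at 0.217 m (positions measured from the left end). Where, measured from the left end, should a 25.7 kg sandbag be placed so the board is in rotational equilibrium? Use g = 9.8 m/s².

x ≈ 0.363 m from the left end

Take moments about the pivot (at 0.726 m from the left end).
Sign: 21.1 × 9.8 = 206.8 N down at 2.07 m → arm 1.344 m, τ = 206.8 × 1.344 = 277.9 N·m clockwise.
Lamp: 5.72 × 9.8 = 56.06 N down at 0.728 m → arm 0.002 m, τ = 56.06 × 0.002 = 0.1121 N·m clockwise.
Bag of cement: 37.4 × 9.8 = 366.5 N down at 0.217 m → arm 0.509 m, τ = 366.5 × 0.509 = 186.5 N·m counterclockwise.
Net moment of existing loads = 91.51 N·m clockwise.
The sandbag weighs 25.7 × 9.8 = 251.9 N and must supply an equal counterclockwise moment, so its lever arm about the pivot is 91.51 / 251.9 = 0.363 m.
That puts it at 0.726 − 0.363 = 0.363 m from the left end.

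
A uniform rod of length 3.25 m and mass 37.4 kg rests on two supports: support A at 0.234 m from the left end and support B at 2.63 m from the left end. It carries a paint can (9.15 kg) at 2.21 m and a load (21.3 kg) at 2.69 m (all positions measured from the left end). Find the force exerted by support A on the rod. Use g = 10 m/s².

Take moments about support B.
Beam weight: 37.4 × 10 = 374 N down at 1.625 m → arm 1.005 m, τ = 374 × 1.005 = 375.9 N·m counterclockwise.
Paint can: 9.15 × 10 = 91.5 N down at 2.21 m → arm 0.42 m, τ = 91.5 × 0.42 = 38.43 N·m counterclockwise.
Load: 21.3 × 10 = 213 N down at 2.69 m → arm 0.06 m, τ = 213 × 0.06 = 12.78 N·m clockwise.
Net load moment about support B = 401.6 N·m counterclockwise.
Reaction R at support A is upward at 0.234 m, arm 2.396 m → moment R × 2.396 clockwise.
For rotational equilibrium, R × 2.396 = 401.6, so R = 168 N.

R_A ≈ 168 N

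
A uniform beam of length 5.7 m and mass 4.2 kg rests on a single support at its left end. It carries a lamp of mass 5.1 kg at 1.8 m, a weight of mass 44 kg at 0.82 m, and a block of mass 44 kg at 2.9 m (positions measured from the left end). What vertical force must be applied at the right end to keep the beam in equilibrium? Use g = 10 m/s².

F ≈ 324 N

About the left end:
Beam weight: 4.2 × 10 = 42 N down at 2.85 m → arm 2.85 m, τ = 42 × 2.85 = 119.7 N·m clockwise.
Lamp: 5.1 × 10 = 51 N down at 1.8 m → arm 1.8 m, τ = 51 × 1.8 = 91.8 N·m clockwise.
Weight: 44 × 10 = 440 N down at 0.82 m → arm 0.82 m, τ = 440 × 0.82 = 360.8 N·m clockwise.
Block: 44 × 10 = 440 N down at 2.9 m → arm 2.9 m, τ = 440 × 2.9 = 1276 N·m clockwise.
Net moment of the loads = 1848 N·m clockwise.
The upward force F acts at the right end, arm 5.7 m, giving F × 5.7 counterclockwise.
For rotational equilibrium, F × 5.7 = 1848, so F = 1848 / 5.7 = 324 N.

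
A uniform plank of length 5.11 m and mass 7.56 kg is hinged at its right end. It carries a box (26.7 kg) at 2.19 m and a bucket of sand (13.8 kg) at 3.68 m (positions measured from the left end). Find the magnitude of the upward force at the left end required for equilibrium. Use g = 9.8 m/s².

F ≈ 224 N

Taking torques about the right end:
Beam weight: 7.56 × 9.8 = 74.09 N down at 2.555 m → arm 2.555 m, τ = 74.09 × 2.555 = 189.3 N·m counterclockwise.
Box: 26.7 × 9.8 = 261.7 N down at 2.19 m → arm 2.92 m, τ = 261.7 × 2.92 = 764.2 N·m counterclockwise.
Bucket of sand: 13.8 × 9.8 = 135.2 N down at 3.68 m → arm 1.43 m, τ = 135.2 × 1.43 = 193.3 N·m counterclockwise.
Net moment of the loads = 1147 N·m counterclockwise.
The upward force F acts at the left end, arm 5.11 m, giving F × 5.11 clockwise.
Balancing moments: F × 5.11 = 1147, giving F = 1147 / 5.11 = 224 N.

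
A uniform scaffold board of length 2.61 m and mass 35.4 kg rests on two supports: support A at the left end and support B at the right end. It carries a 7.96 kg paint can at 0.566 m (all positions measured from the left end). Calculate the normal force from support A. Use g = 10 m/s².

Taking torques about support B:
Beam weight: 35.4 × 10 = 354 N down at 1.305 m → arm 1.305 m, τ = 354 × 1.305 = 462 N·m counterclockwise.
Paint can: 7.96 × 10 = 79.6 N down at 0.566 m → arm 2.044 m, τ = 79.6 × 2.044 = 162.7 N·m counterclockwise.
Net load moment about support B = 624.7 N·m counterclockwise.
Reaction R at support A is upward at 0 m, arm 2.61 m → moment R × 2.61 clockwise.
Setting net torque to zero: R × 2.61 = 624.7 → R = 239 N.

R_A ≈ 239 N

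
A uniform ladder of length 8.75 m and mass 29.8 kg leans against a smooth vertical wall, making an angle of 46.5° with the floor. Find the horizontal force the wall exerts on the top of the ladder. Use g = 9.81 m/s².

N_wall ≈ 139 N

Choose the foot of the ladder as the axis so the floor normal and friction both act there and drop out.
Ladder weight 29.8×9.81 = 292.3 N acts at 4.375 m along the ladder; its horizontal arm is 4.375·cos46.5° = 3.012 m → τ = 880.4 N·m clockwise.
Wall normal N acts horizontally at the top; its moment arm is the height L sinθ = 8.75·sin46.5° = 6.347 m, counterclockwise.
Balancing moments: N × 6.347 = 880.4, giving N = 139 N.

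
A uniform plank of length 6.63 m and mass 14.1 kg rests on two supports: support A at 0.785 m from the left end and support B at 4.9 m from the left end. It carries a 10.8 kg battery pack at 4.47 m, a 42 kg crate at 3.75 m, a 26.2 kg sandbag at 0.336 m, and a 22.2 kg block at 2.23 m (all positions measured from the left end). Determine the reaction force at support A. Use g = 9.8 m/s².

Taking torques about support B:
Beam weight: 14.1 × 9.8 = 138.2 N down at 3.315 m → arm 1.585 m, τ = 138.2 × 1.585 = 219 N·m counterclockwise.
Battery pack: 10.8 × 9.8 = 105.8 N down at 4.47 m → arm 0.43 m, τ = 105.8 × 0.43 = 45.49 N·m counterclockwise.
Crate: 42 × 9.8 = 411.6 N down at 3.75 m → arm 1.15 m, τ = 411.6 × 1.15 = 473.3 N·m counterclockwise.
Sandbag: 26.2 × 9.8 = 256.8 N down at 0.336 m → arm 4.564 m, τ = 256.8 × 4.564 = 1172 N·m counterclockwise.
Block: 22.2 × 9.8 = 217.6 N down at 2.23 m → arm 2.67 m, τ = 217.6 × 2.67 = 581 N·m counterclockwise.
Net load moment about support B = 2491 N·m counterclockwise.
Reaction R at support A is upward at 0.785 m, arm 4.115 m → moment R × 4.115 clockwise.
Στ = 0 ⇒ R × 4.115 = 2491 ⇒ R = 605 N.

R_A ≈ 605 N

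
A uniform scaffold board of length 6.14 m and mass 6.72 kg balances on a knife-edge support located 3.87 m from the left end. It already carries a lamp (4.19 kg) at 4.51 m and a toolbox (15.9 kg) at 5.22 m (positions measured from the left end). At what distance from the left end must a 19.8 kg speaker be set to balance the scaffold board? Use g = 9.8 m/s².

x ≈ 2.92 m from the left end

About the knife-edge support (at 3.87 m from the left end):
Beam weight: 6.72 × 9.8 = 65.86 N down at 3.07 m → arm 0.8 m, τ = 65.86 × 0.8 = 52.69 N·m counterclockwise.
Lamp: 4.19 × 9.8 = 41.06 N down at 4.51 m → arm 0.64 m, τ = 41.06 × 0.64 = 26.28 N·m clockwise.
Toolbox: 15.9 × 9.8 = 155.8 N down at 5.22 m → arm 1.35 m, τ = 155.8 × 1.35 = 210.3 N·m clockwise.
Net moment of existing loads = 183.9 N·m clockwise.
The speaker weighs 19.8 × 9.8 = 194 N and must supply an equal counterclockwise moment, so its lever arm about the knife-edge support is 183.9 / 194 = 0.948 m.
That puts it at 3.87 − 0.948 = 2.92 m from the left end.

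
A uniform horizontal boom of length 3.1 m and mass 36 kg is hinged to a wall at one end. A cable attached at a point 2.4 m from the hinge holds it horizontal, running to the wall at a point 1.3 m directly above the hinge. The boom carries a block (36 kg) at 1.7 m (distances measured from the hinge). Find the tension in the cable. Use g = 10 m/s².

Taking torques about the hinge:
Beam weight: 36 × 10 = 360 N down at 1.55 m → arm 1.55 m, τ = 360 × 1.55 = 558 N·m clockwise.
Block: 36 × 10 = 360 N down at 1.7 m → arm 1.7 m, τ = 360 × 1.7 = 612 N·m clockwise.
Total clockwise load moment = 1170 N·m.
The cable tension T acts at 2.4 m; only its component perpendicular to the boom, T sinθ, produces torque. sinθ = h/√(h²+d²) = 1.3/√(1.3²+2.4²) = 0.4763.
For rotational equilibrium, T × 2.4 × 0.4763 = 1170, so T = 1170 / 1.143 = 1020 N.

T ≈ 1020 N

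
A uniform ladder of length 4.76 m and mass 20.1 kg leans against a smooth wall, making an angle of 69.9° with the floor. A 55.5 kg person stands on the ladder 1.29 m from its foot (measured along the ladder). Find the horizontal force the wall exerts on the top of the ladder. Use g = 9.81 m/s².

Taking torques about the foot of the ladder:
Ladder weight 20.1×9.81 = 197.2 N acts at 2.38 m along the ladder; its horizontal arm is 2.38·cos69.9° = 0.8179 m → τ = 161.3 N·m clockwise.
Person: 55.5×9.81 = 544.5 N at 1.29 m → arm 0.4433 m → τ = 241.4 N·m clockwise.
Wall normal N acts horizontally at the top; its moment arm is the height L sinθ = 4.76·sin69.9° = 4.47 m, counterclockwise.
Balancing moments: N × 4.47 = 402.7, giving N = 90.1 N.

N_wall ≈ 90.1 N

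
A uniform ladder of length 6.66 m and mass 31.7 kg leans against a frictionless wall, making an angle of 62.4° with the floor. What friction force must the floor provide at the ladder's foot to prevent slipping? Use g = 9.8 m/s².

f ≈ 81.2 N

Taking torques about the foot of the ladder:
Ladder weight 31.7×9.8 = 310.7 N acts at 3.33 m along the ladder; its horizontal arm is 3.33·cos62.4° = 1.543 m → τ = 479.4 N·m clockwise.
Wall normal N acts horizontally at the top; its moment arm is the height L sinθ = 6.66·sin62.4° = 5.902 m, counterclockwise.
Στ = 0 ⇒ N × 5.902 = 479.4 ⇒ N = 81.2 N.
ΣFx = 0: friction at the foot balances the wall's push, so f = N_wall = 81.2 N.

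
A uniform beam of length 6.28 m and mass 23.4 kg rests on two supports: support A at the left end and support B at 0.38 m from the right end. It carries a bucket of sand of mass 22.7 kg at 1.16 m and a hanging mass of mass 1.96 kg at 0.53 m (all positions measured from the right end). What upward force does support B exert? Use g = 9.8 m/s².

R_B ≈ 334 N

Taking torques about support A:
Beam weight: 23.4 × 9.8 = 229.3 N down at 3.14 m → arm 3.14 m, τ = 229.3 × 3.14 = 720 N·m clockwise.
Bucket of sand: 22.7 × 9.8 = 222.5 N down at 1.16 m → arm 5.12 m, τ = 222.5 × 5.12 = 1139 N·m clockwise.
Hanging mass: 1.96 × 9.8 = 19.21 N down at 0.53 m → arm 5.75 m, τ = 19.21 × 5.75 = 110.5 N·m clockwise.
Net load moment about support A = 1970 N·m clockwise.
Reaction R at support B is upward at 0.38 m, arm 5.9 m → moment R × 5.9 counterclockwise.
Setting net torque to zero: R × 5.9 = 1970 → R = 334 N.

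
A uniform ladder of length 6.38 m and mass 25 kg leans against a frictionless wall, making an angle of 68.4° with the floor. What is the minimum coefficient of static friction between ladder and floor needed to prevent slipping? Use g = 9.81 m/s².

μ_min ≈ 0.198

Sum moments about the foot of the ladder (the floor normal and friction both act there and drop out).
Ladder weight 25×9.81 = 245.2 N acts at 3.19 m along the ladder; its horizontal arm is 3.19·cos68.4° = 1.174 m → τ = 287.9 N·m clockwise.
Wall normal N acts horizontally at the top; its moment arm is the height L sinθ = 6.38·sin68.4° = 5.932 m, counterclockwise.
Setting net torque to zero: N × 5.932 = 287.9 → N = 48.53 N.
ΣFx = 0 ⇒ f = N_wall = 48.53 N. ΣFy = 0 ⇒ N_floor = 245.2 N.
μ_min = f / N_floor = 48.53 / 245.2 = 0.198.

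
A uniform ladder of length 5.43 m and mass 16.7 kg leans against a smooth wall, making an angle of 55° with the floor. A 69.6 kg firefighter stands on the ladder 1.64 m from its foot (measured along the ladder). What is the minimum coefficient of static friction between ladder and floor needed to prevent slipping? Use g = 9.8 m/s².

About the foot of the ladder:
Ladder weight 16.7×9.8 = 163.7 N acts at 2.715 m along the ladder; its horizontal arm is 2.715·cos55° = 1.557 m → τ = 254.9 N·m clockwise.
Firefighter: 69.6×9.8 = 682.1 N at 1.64 m → arm 0.9407 m → τ = 641.7 N·m clockwise.
Wall normal N acts horizontally at the top; its moment arm is the height L sinθ = 5.43·sin55° = 4.448 m, counterclockwise.
For rotational equilibrium, N × 4.448 = 896.6, so N = 201.6 N.
ΣFx = 0 ⇒ f = N_wall = 201.6 N. ΣFy = 0 ⇒ N_floor = 845.8 N.
μ_min = f / N_floor = 201.6 / 845.8 = 0.238.

μ_min ≈ 0.238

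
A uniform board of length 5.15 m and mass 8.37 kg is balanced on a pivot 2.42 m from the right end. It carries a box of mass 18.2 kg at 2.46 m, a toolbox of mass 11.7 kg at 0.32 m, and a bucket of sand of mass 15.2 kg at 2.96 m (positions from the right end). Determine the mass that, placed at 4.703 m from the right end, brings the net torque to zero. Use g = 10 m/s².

m ≈ 6.28 kg

Choose the pivot (at 2.42 m from the right end) as the axis so the support reaction has zero arm there.
Beam weight: 8.37 × 10 = 83.7 N down at 2.575 m → arm 0.155 m, τ = 83.7 × 0.155 = 12.97 N·m counterclockwise.
Box: 18.2 × 10 = 182 N down at 2.46 m → arm 0.04 m, τ = 182 × 0.04 = 7.28 N·m counterclockwise.
Toolbox: 11.7 × 10 = 117 N down at 0.32 m → arm 2.1 m, τ = 117 × 2.1 = 245.7 N·m clockwise.
Bucket of sand: 15.2 × 10 = 152 N down at 2.96 m → arm 0.54 m, τ = 152 × 0.54 = 82.08 N·m counterclockwise.
Net moment of known loads = 143.4 N·m clockwise.
An unknown mass m at 4.703 m has arm 2.283 m; its moment is m·g·2.283 counterclockwise.
Setting net torque to zero: m × 10 × 2.283 = 143.4 → m = 143.4 / (10 × 2.283) = 6.28 kg.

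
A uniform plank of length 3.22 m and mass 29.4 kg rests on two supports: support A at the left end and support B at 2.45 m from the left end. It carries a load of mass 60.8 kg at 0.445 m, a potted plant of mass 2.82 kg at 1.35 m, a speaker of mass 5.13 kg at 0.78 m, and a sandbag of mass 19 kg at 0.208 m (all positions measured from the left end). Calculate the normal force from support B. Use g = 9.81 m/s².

R_B ≈ 345 N

Choose support A as the axis so its reaction then has zero moment arm.
Beam weight: 29.4 × 9.81 = 288.4 N down at 1.61 m → arm 1.61 m, τ = 288.4 × 1.61 = 464.3 N·m clockwise.
Load: 60.8 × 9.81 = 596.4 N down at 0.445 m → arm 0.445 m, τ = 596.4 × 0.445 = 265.4 N·m clockwise.
Potted plant: 2.82 × 9.81 = 27.66 N down at 1.35 m → arm 1.35 m, τ = 27.66 × 1.35 = 37.34 N·m clockwise.
Speaker: 5.13 × 9.81 = 50.33 N down at 0.78 m → arm 0.78 m, τ = 50.33 × 0.78 = 39.26 N·m clockwise.
Sandbag: 19 × 9.81 = 186.4 N down at 0.208 m → arm 0.208 m, τ = 186.4 × 0.208 = 38.77 N·m clockwise.
Net load moment about support A = 845.1 N·m clockwise.
Reaction R at support B is upward at 2.45 m, arm 2.45 m → moment R × 2.45 counterclockwise.
Setting net torque to zero: R × 2.45 = 845.1 → R = 345 N.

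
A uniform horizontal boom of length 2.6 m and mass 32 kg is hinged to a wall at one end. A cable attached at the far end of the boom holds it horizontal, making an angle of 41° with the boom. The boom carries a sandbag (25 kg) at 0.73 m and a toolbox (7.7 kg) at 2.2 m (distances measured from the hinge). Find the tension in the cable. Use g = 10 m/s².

Take moments about the hinge.
Beam weight: 32 × 10 = 320 N down at 1.3 m → arm 1.3 m, τ = 320 × 1.3 = 416 N·m clockwise.
Sandbag: 25 × 10 = 250 N down at 0.73 m → arm 0.73 m, τ = 250 × 0.73 = 182.5 N·m clockwise.
Toolbox: 7.7 × 10 = 77 N down at 2.2 m → arm 2.2 m, τ = 77 × 2.2 = 169.4 N·m clockwise.
Total clockwise load moment = 767.9 N·m.
The cable tension T acts at 2.6 m; only its component perpendicular to the boom, T sinθ, produces torque. sin 41° = 0.6561.
Balancing moments: T × 2.6 × 0.6561 = 767.9, giving T = 767.9 / 1.706 = 450 N.

T ≈ 450 N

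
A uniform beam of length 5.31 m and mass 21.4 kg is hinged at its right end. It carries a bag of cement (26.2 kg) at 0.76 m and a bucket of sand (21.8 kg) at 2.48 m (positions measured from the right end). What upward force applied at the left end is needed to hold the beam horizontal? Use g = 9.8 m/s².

Choose the right end as the axis so the unknown pivot reaction has zero arm there.
Beam weight: 21.4 × 9.8 = 209.7 N down at 2.655 m → arm 2.655 m, τ = 209.7 × 2.655 = 556.8 N·m counterclockwise.
Bag of cement: 26.2 × 9.8 = 256.8 N down at 0.76 m → arm 0.76 m, τ = 256.8 × 0.76 = 195.2 N·m counterclockwise.
Bucket of sand: 21.8 × 9.8 = 213.6 N down at 2.48 m → arm 2.48 m, τ = 213.6 × 2.48 = 529.7 N·m counterclockwise.
Net moment of the loads = 1282 N·m counterclockwise.
The upward force F acts at the left end, arm 5.31 m, giving F × 5.31 clockwise.
For rotational equilibrium, F × 5.31 = 1282, so F = 1282 / 5.31 = 241 N.

F ≈ 241 N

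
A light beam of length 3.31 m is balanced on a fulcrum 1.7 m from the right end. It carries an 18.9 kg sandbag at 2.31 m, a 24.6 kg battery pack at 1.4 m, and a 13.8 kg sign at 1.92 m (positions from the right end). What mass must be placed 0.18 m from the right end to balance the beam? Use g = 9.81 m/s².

About the fulcrum (at 1.7 m from the right end):
Sandbag: 18.9 × 9.81 = 185.4 N down at 2.31 m → arm 0.61 m, τ = 185.4 × 0.61 = 113.1 N·m counterclockwise.
Battery pack: 24.6 × 9.81 = 241.3 N down at 1.4 m → arm 0.3 m, τ = 241.3 × 0.3 = 72.39 N·m clockwise.
Sign: 13.8 × 9.81 = 135.4 N down at 1.92 m → arm 0.22 m, τ = 135.4 × 0.22 = 29.79 N·m counterclockwise.
Net moment of known loads = 70.5 N·m counterclockwise.
An unknown mass m at 0.18 m has arm 1.52 m; its moment is m·g·1.52 clockwise.
Setting net torque to zero: m × 9.81 × 1.52 = 70.5 → m = 70.5 / (9.81 × 1.52) = 4.73 kg.

m ≈ 4.73 kg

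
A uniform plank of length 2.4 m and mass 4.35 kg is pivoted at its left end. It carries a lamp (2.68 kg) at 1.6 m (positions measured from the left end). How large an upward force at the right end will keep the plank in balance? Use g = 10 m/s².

F ≈ 39.6 N

Taking torques about the left end:
Beam weight: 4.35 × 10 = 43.5 N down at 1.2 m → arm 1.2 m, τ = 43.5 × 1.2 = 52.2 N·m clockwise.
Lamp: 2.68 × 10 = 26.8 N down at 1.6 m → arm 1.6 m, τ = 26.8 × 1.6 = 42.88 N·m clockwise.
Net moment of the loads = 95.08 N·m clockwise.
The upward force F acts at the right end, arm 2.4 m, giving F × 2.4 counterclockwise.
Setting net torque to zero: F × 2.4 = 95.08 → F = 95.08 / 2.4 = 39.6 N.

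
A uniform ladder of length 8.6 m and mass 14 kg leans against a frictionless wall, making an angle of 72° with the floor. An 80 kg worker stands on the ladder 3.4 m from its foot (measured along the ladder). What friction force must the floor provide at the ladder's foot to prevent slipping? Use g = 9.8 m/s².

f ≈ 123 N

Choose the foot of the ladder as the axis so the floor normal and friction both act there and drop out.
Ladder weight 14×9.8 = 137.2 N acts at 4.3 m along the ladder; its horizontal arm is 4.3·cos72° = 1.329 m → τ = 182.3 N·m clockwise.
Worker: 80×9.8 = 784 N at 3.4 m → arm 1.051 m → τ = 824 N·m clockwise.
Wall normal N acts horizontally at the top; its moment arm is the height L sinθ = 8.6·sin72° = 8.179 m, counterclockwise.
Setting net torque to zero: N × 8.179 = 1006 → N = 123 N.
ΣFx = 0: friction at the foot balances the wall's push, so f = N_wall = 123 N.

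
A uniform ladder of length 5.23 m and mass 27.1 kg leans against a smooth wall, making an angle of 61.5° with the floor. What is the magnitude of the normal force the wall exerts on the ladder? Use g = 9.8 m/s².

N_wall ≈ 72.1 N

Sum moments about the foot of the ladder (the floor normal and friction both act there and drop out).
Ladder weight 27.1×9.8 = 265.6 N acts at 2.615 m along the ladder; its horizontal arm is 2.615·cos61.5° = 1.248 m → τ = 331.5 N·m clockwise.
Wall normal N acts horizontally at the top; its moment arm is the height L sinθ = 5.23·sin61.5° = 4.596 m, counterclockwise.
Setting net torque to zero: N × 4.596 = 331.5 → N = 72.1 N.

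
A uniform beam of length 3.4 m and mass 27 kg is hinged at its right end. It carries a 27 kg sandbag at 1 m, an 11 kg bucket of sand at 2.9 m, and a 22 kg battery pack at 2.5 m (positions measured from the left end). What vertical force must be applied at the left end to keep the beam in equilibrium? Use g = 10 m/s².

F ≈ 400 N

About the right end:
Beam weight: 27 × 10 = 270 N down at 1.7 m → arm 1.7 m, τ = 270 × 1.7 = 459 N·m counterclockwise.
Sandbag: 27 × 10 = 270 N down at 1 m → arm 2.4 m, τ = 270 × 2.4 = 648 N·m counterclockwise.
Bucket of sand: 11 × 10 = 110 N down at 2.9 m → arm 0.5 m, τ = 110 × 0.5 = 55 N·m counterclockwise.
Battery pack: 22 × 10 = 220 N down at 2.5 m → arm 0.9 m, τ = 220 × 0.9 = 198 N·m counterclockwise.
Net moment of the loads = 1360 N·m counterclockwise.
The upward force F acts at the left end, arm 3.4 m, giving F × 3.4 clockwise.
Balancing moments: F × 3.4 = 1360, giving F = 1360 / 3.4 = 400 N.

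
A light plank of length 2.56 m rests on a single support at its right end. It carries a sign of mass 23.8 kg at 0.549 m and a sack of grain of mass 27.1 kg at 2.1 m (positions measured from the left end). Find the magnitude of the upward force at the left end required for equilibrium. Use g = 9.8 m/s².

F ≈ 231 N

Taking torques about the right end:
Sign: 23.8 × 9.8 = 233.2 N down at 0.549 m → arm 2.011 m, τ = 233.2 × 2.011 = 469 N·m counterclockwise.
Sack of grain: 27.1 × 9.8 = 265.6 N down at 2.1 m → arm 0.46 m, τ = 265.6 × 0.46 = 122.2 N·m counterclockwise.
Net moment of the loads = 591.2 N·m counterclockwise.
The upward force F acts at the left end, arm 2.56 m, giving F × 2.56 clockwise.
Στ = 0 ⇒ F × 2.56 = 591.2 ⇒ F = 591.2 / 2.56 = 231 N.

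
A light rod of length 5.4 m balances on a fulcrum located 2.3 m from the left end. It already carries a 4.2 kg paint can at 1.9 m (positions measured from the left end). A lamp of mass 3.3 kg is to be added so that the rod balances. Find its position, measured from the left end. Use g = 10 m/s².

x ≈ 2.81 m from the left end

Take moments about the fulcrum (at 2.3 m from the left end).
Paint can: 4.2 × 10 = 42 N down at 1.9 m → arm 0.4 m, τ = 42 × 0.4 = 16.8 N·m counterclockwise.
Net moment of existing loads = 16.8 N·m counterclockwise.
The lamp weighs 3.3 × 10 = 33 N and must supply an equal clockwise moment, so its lever arm about the fulcrum is 16.8 / 33 = 0.509 m.
That puts it at 2.3 + 0.509 = 2.81 m from the left end.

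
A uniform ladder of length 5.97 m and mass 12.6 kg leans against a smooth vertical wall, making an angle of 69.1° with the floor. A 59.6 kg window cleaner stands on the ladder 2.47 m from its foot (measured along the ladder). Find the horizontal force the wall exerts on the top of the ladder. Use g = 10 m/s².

About the foot of the ladder:
Ladder weight 12.6×10 = 126 N acts at 2.985 m along the ladder; its horizontal arm is 2.985·cos69.1° = 1.065 m → τ = 134.2 N·m clockwise.
Window cleaner: 59.6×10 = 596 N at 2.47 m → arm 0.8811 m → τ = 525.1 N·m clockwise.
Wall normal N acts horizontally at the top; its moment arm is the height L sinθ = 5.97·sin69.1° = 5.577 m, counterclockwise.
Στ = 0 ⇒ N × 5.577 = 659.3 ⇒ N = 118 N.

N_wall ≈ 118 N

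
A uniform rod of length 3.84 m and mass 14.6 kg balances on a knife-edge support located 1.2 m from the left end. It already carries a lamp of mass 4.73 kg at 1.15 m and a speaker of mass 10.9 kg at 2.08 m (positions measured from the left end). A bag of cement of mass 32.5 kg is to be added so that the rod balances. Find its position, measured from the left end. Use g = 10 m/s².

Take moments about the knife-edge support (at 1.2 m from the left end).
Beam weight: 14.6 × 10 = 146 N down at 1.92 m → arm 0.72 m, τ = 146 × 0.72 = 105.1 N·m clockwise.
Lamp: 4.73 × 10 = 47.3 N down at 1.15 m → arm 0.05 m, τ = 47.3 × 0.05 = 2.365 N·m counterclockwise.
Speaker: 10.9 × 10 = 109 N down at 2.08 m → arm 0.88 m, τ = 109 × 0.88 = 95.92 N·m clockwise.
Net moment of existing loads = 198.7 N·m clockwise.
The bag of cement weighs 32.5 × 10 = 325 N and must supply an equal counterclockwise moment, so its lever arm about the knife-edge support is 198.7 / 325 = 0.611 m.
That puts it at 1.2 − 0.611 = 0.589 m from the left end.

x ≈ 0.589 m from the left end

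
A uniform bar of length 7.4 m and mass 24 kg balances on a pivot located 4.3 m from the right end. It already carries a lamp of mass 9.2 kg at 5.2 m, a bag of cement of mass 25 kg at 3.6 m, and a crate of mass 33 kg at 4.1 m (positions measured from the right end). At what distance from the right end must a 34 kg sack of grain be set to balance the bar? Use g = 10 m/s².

x ≈ 5.19 m from the right end

Sum moments about the pivot (at 4.3 m from the right end) (the support reaction has zero arm there).
Beam weight: 24 × 10 = 240 N down at 3.7 m → arm 0.6 m, τ = 240 × 0.6 = 144 N·m clockwise.
Lamp: 9.2 × 10 = 92 N down at 5.2 m → arm 0.9 m, τ = 92 × 0.9 = 82.8 N·m counterclockwise.
Bag of cement: 25 × 10 = 250 N down at 3.6 m → arm 0.7 m, τ = 250 × 0.7 = 175 N·m clockwise.
Crate: 33 × 10 = 330 N down at 4.1 m → arm 0.2 m, τ = 330 × 0.2 = 66 N·m clockwise.
Net moment of existing loads = 302.2 N·m clockwise.
The sack of grain weighs 34 × 10 = 340 N and must supply an equal counterclockwise moment, so its lever arm about the pivot is 302.2 / 340 = 0.889 m.
That puts it at 4.3 + 0.889 = 5.19 m from the right end.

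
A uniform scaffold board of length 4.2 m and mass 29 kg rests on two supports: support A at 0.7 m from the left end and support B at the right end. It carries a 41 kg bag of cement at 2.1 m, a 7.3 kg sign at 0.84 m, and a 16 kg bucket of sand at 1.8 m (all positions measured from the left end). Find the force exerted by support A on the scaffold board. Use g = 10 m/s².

Taking torques about support B:
Beam weight: 29 × 10 = 290 N down at 2.1 m → arm 2.1 m, τ = 290 × 2.1 = 609 N·m counterclockwise.
Bag of cement: 41 × 10 = 410 N down at 2.1 m → arm 2.1 m, τ = 410 × 2.1 = 861 N·m counterclockwise.
Sign: 7.3 × 10 = 73 N down at 0.84 m → arm 3.36 m, τ = 73 × 3.36 = 245.3 N·m counterclockwise.
Bucket of sand: 16 × 10 = 160 N down at 1.8 m → arm 2.4 m, τ = 160 × 2.4 = 384 N·m counterclockwise.
Net load moment about support B = 2099 N·m counterclockwise.
Reaction R at support A is upward at 0.7 m, arm 3.5 m → moment R × 3.5 clockwise.
Setting net torque to zero: R × 3.5 = 2099 → R = 600 N.

R_A ≈ 600 N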